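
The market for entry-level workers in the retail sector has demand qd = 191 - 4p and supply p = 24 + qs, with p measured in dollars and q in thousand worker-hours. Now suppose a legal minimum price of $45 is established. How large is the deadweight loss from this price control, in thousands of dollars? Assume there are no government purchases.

Rearranging supply gives qs = p - 24. Without the control the market clears where 191 - 4p = p - 24, i.e. p* = 43 and q* = 19.
Since 45 > 43, the floor is binding.
At p = 45: qd = 191 - 4·45 = 11 and qs = 45 - 24 = 21.
Quantity traded falls to 11. At q = 11 the demand price is (191 - 11)/4 = 45 and the supply price is 24 + 11 = 35.
Deadweight loss = ½ · (45 - 35) · (19 - 11) = ½ · 10 · 8 = 40.

40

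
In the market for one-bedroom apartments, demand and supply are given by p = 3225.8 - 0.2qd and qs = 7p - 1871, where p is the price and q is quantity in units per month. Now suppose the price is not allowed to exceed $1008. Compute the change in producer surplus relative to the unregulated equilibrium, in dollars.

-3398244

Rearranging demand gives qd = 16129 - 5p. Setting quantity demanded equal to quantity supplied, 16129 - 5p = 7p - 1871, gives p* = 1500 and q* = 8629.
Because the ceiling (1008) lies below the market-clearing price, it is binding.
At p = 1008: qd = 16129 - 5·1008 = 11089 and qs = 7·1008 - 1871 = 5185.
Producer surplus without the control is ½ · (1500 - 1871/7) · 8629 = 74459641/14.
With the ceiling, producers sell 5185 units at 1008, so PS = ½ · (1008 - 1871/7) · 5185 = 26884225/14.
Change in producer surplus = 26884225/14 - 74459641/14 = -3398244.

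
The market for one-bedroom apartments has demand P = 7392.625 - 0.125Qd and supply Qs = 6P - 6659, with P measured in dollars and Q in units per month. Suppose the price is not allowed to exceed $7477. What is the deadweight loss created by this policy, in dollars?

Rearranging demand gives Qd = 59141 - 8P. Without the control the market clears where 59141 - 8P = 6P - 6659, i.e. P* = 4700 and Q* = 21541.
Since 7477 is above P* = 4700, the ceiling does not bind and the free-market outcome prevails.
Since the control does not bind, no trades are prevented and deadweight loss is zero.

0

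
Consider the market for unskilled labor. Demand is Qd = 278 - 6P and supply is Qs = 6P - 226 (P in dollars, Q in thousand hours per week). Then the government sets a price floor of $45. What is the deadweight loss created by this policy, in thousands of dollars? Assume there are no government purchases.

54

Setting quantity demanded equal to quantity supplied, 278 - 6P = 6P - 226, gives P* = 42 and Q* = 26.
Because the floor (45) lies above the market-clearing price, it is binding.
At P = 45: Qd = 278 - 6·45 = 8 and Qs = 6·45 - 226 = 44.
Quantity traded falls to 8. At Q = 8 the demand price is (278 - 8)/6 = 45 and the supply price is (226 + 8)/6 = 39.
Deadweight loss = ½ · (45 - 39) · (26 - 8) = ½ · 6 · 18 = 54.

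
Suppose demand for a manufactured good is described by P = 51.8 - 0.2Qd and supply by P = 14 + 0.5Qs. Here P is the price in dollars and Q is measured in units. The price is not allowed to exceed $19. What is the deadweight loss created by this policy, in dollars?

Rearranging demand gives Qd = 259 - 5P; rearranging supply gives Qs = 2P - 28. Without the control the market clears where 259 - 5P = 2P - 28, i.e. P* = 41 and Q* = 54.
Since 19 < 41, the ceiling is binding.
At P = 19: Qd = 259 - 5·19 = 164 and Qs = 2·19 - 28 = 10.
Quantity traded falls to 10. At Q = 10 the demand price is (259 - 10)/5 = 49.8 and the supply price is (28 + 10)/2 = 19.
Deadweight loss = ½ · (49.8 - 19) · (54 - 10) = ½ · 30.8 · 44 = 677.6.

677.6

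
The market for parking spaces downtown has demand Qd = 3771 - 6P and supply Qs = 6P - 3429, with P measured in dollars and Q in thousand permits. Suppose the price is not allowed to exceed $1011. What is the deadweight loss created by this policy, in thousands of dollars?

In a free market, 3771 - 6P = 6P - 3429 gives the equilibrium P* = 600, Q* = 171.
The ceiling of 1011 is above the equilibrium price 600, so it is not binding; the market clears at P* = 600, Q* = 171.
Since the control does not bind, no trades are prevented and deadweight loss is zero.

0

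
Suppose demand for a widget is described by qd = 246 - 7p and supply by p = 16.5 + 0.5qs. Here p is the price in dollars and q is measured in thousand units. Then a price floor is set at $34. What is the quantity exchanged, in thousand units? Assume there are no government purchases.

8

Rearranging supply gives qs = 2p - 33. Without the control the market clears where 246 - 7p = 2p - 33, i.e. p* = 31 and q* = 29.
Since 34 > 31, the floor is binding.
At p = 34: qd = 246 - 7·34 = 8 and qs = 2·34 - 33 = 35.
The quantity actually transacted is the short side, demand: 8.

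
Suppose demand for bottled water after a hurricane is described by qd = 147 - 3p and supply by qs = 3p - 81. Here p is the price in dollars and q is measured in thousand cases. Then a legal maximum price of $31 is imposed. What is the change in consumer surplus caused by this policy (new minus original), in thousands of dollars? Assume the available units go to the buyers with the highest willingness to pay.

10.5

Without the control the market clears where 147 - 3p = 3p - 81, i.e. p* = 38 and q* = 33.
Because the ceiling (31) lies below the market-clearing price, it is binding.
At p = 31: qd = 147 - 3·31 = 54 and qs = 3·31 - 81 = 12.
Consumer surplus without the control is ½ · (49 - 38) · 33 = 181.5.
With the ceiling, 12 units are sold at 31 (assume they go to the highest-value buyers). The demand price at q = 12 is 45, so CS = ½ · [(49 - 31) + (45 - 31)] · 12 = 192.
Change in consumer surplus = 192 - 181.5 = 10.5.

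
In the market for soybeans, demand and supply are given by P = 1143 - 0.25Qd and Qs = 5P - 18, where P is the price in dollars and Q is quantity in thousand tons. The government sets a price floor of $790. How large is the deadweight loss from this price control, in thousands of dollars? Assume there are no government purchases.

282240

Rearranging demand gives Qd = 4572 - 4P. Without the control the market clears where 4572 - 4P = 5P - 18, i.e. P* = 510 and Q* = 2532.
The floor of 790 is above the equilibrium price 510, so it binds.
At P = 790: Qd = 4572 - 4·790 = 1412 and Qs = 5·790 - 18 = 3932.
Quantity traded falls to 1412. At Q = 1412 the demand price is (4572 - 1412)/4 = 790 and the supply price is (18 + 1412)/5 = 286.
Deadweight loss = ½ · (790 - 286) · (2532 - 1412) = ½ · 504 · 1120 = 282240.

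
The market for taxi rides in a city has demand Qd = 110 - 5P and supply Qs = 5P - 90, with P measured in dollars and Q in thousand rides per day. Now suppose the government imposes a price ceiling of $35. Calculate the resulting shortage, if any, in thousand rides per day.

Without the control the market clears where 110 - 5P = 5P - 90, i.e. P* = 20 and Q* = 10.
The ceiling of 35 is above the equilibrium price 20, so it is not binding; the market clears at P* = 20, Q* = 10.
Since the control does not bind, there is no shortage.

0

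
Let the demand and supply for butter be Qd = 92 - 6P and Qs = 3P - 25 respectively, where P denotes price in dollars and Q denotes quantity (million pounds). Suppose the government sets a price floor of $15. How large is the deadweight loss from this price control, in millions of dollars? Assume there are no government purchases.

36

Setting quantity demanded equal to quantity supplied, 92 - 6P = 3P - 25, gives P* = 13 and Q* = 14.
The floor of 15 is above the equilibrium price 13, so it binds.
At P = 15: Qd = 92 - 6·15 = 2 and Qs = 3·15 - 25 = 20.
Quantity traded falls to 2. At Q = 2 the demand price is (92 - 2)/6 = 15 and the supply price is (25 + 2)/3 = 9.
Deadweight loss = ½ · (15 - 9) · (14 - 2) = ½ · 6 · 12 = 36.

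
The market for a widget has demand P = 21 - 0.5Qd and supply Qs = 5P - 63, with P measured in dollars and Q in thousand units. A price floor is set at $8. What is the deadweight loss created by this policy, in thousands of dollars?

0

Rearranging demand gives Qd = 42 - 2P. In a free market, 42 - 2P = 5P - 63 gives the equilibrium P* = 15, Q* = 12.
The floor of 8 is below the equilibrium price 15, so it is not binding; the market clears at P* = 15, Q* = 12.
Since the control does not bind, no trades are prevented and deadweight loss is zero.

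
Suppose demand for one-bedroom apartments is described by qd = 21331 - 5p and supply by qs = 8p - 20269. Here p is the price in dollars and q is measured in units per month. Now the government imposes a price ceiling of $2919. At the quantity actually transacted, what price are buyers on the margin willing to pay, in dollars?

Without the control the market clears where 21331 - 5p = 8p - 20269, i.e. p* = 3200 and q* = 5331.
Because the ceiling (2919) lies below the market-clearing price, it is binding.
At p = 2919: qd = 21331 - 5·2919 = 6736 and qs = 8·2919 - 20269 = 3083.
Only 3083 units reach the market. On the demand curve, the marginal buyer's willingness to pay at q = 3083 is (21331 - 3083)/5 = 3649.6.

3649.6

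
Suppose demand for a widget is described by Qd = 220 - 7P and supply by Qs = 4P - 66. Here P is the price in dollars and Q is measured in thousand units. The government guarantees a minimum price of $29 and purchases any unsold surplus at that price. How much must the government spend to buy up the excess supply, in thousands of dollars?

Setting quantity demanded equal to quantity supplied, 220 - 7P = 4P - 66, gives P* = 26 and Q* = 38.
Since 29 > 26, the floor is binding.
At P = 29: Qd = 220 - 7·29 = 17 and Qs = 4·29 - 66 = 50.
Surplus = Qs - Qd = 33.
Government expenditure = surplus × support price = 33 × 29 = 957.

957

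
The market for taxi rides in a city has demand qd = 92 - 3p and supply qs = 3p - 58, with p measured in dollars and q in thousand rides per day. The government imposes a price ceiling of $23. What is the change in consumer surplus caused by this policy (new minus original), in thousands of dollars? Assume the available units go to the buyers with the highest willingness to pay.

16

Without the control the market clears where 92 - 3p = 3p - 58, i.e. p* = 25 and q* = 17.
Because the ceiling (23) lies below the market-clearing price, it is binding.
At p = 23: qd = 92 - 3·23 = 23 and qs = 3·23 - 58 = 11.
Consumer surplus without the control is ½ · (92/3 - 25) · 17 = 289/6.
With the ceiling, 11 units are sold at 23 (assume they go to the highest-value buyers). The demand price at q = 11 is 27, so CS = ½ · [(92/3 - 23) + (27 - 23)] · 11 = 385/6.
Change in consumer surplus = 385/6 - 289/6 = 16.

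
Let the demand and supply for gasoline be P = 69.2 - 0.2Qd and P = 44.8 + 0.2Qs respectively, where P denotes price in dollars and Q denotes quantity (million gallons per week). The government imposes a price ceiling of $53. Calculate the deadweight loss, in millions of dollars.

Rearranging demand gives Qd = 346 - 5P; rearranging supply gives Qs = 5P - 224. In a free market, 346 - 5P = 5P - 224 gives the equilibrium P* = 57, Q* = 61.
The ceiling of 53 is below the equilibrium price 57, so it binds.
At P = 53: Qd = 346 - 5·53 = 81 and Qs = 5·53 - 224 = 41.
Quantity traded falls to 41. At Q = 41 the demand price is (346 - 41)/5 = 61 and the supply price is (224 + 41)/5 = 53.
Deadweight loss = ½ · (61 - 53) · (61 - 41) = ½ · 8 · 20 = 80.

80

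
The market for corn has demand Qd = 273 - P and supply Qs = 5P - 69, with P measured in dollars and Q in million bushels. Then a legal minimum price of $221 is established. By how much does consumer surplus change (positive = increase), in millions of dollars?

In a free market, 273 - P = 5P - 69 gives the equilibrium P* = 57, Q* = 216.
Since 221 > 57, the floor is binding.
At P = 221: Qd = 273 - 221 = 52 and Qs = 5·221 - 69 = 1036.
Consumer surplus without the control is ½ · (273 - 57) · 216 = 23328.
With the floor, consumers buy 52 units at 221, so CS = ½ · (273 - 221) · 52 = 1352.
Change in consumer surplus = 1352 - 23328 = -21976.

-21976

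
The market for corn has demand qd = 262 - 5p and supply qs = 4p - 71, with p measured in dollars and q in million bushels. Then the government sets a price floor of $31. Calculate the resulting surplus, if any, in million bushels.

0

Setting quantity demanded equal to quantity supplied, 262 - 5p = 4p - 71, gives p* = 37 and q* = 77.
The floor of 31 is below the equilibrium price 37, so it is not binding; the market clears at p* = 37, q* = 77.
Since the control does not bind, there is no surplus.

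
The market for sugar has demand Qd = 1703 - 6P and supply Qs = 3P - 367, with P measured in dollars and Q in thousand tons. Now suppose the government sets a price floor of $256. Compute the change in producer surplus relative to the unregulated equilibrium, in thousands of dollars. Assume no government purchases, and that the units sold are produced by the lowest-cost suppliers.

Setting quantity demanded equal to quantity supplied, 1703 - 6P = 3P - 367, gives P* = 230 and Q* = 323.
The floor of 256 is above the equilibrium price 230, so it binds.
At P = 256: Qd = 1703 - 6·256 = 167 and Qs = 3·256 - 367 = 401.
Producer surplus without the control is ½ · (230 - 367/3) · 323 = 104329/6.
With the floor, 167 units are sold at 256. The supply price at Q = 167 is 178, so PS = ½ · [(256 - 367/3) + (256 - 178)] · 167 = 106045/6.
Change in producer surplus = 106045/6 - 104329/6 = 286.

286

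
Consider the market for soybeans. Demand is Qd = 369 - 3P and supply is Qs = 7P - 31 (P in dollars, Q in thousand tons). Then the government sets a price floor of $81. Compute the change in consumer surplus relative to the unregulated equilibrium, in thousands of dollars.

-7687.5

Setting quantity demanded equal to quantity supplied, 369 - 3P = 7P - 31, gives P* = 40 and Q* = 249.
The floor of 81 is above the equilibrium price 40, so it binds.
At P = 81: Qd = 369 - 3·81 = 126 and Qs = 7·81 - 31 = 536.
Consumer surplus without the control is ½ · (123 - 40) · 249 = 10333.5.
With the floor, consumers buy 126 units at 81, so CS = ½ · (123 - 81) · 126 = 2646.
Change in consumer surplus = 2646 - 10333.5 = -7687.5.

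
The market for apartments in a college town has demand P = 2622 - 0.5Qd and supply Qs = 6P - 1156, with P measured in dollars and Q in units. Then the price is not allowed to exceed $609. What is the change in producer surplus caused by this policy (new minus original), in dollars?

-586561

Rearranging demand gives Qd = 5244 - 2P. Equilibrium: 5244 - 2P = 6P - 1156, so 6400 = 8P and P* = 800, Q* = 3644.
The ceiling of 609 is below the equilibrium price 800, so it binds.
At P = 609: Qd = 5244 - 2·609 = 4026 and Qs = 6·609 - 1156 = 2498.
Producer surplus without the control is ½ · (800 - 578/3) · 3644 = 3319684/3.
With the ceiling, producers sell 2498 units at 609, so PS = ½ · (609 - 578/3) · 2498 = 1560001/3.
Change in producer surplus = 1560001/3 - 3319684/3 = -586561.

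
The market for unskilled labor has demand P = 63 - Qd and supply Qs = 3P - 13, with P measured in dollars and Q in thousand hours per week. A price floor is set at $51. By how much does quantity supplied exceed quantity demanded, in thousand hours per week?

128

Rearranging demand gives Qd = 63 - P. Setting quantity demanded equal to quantity supplied, 63 - P = 3P - 13, gives P* = 19 and Q* = 44.
The floor of 51 is above the equilibrium price 19, so it binds.
At P = 51: Qd = 63 - 51 = 12 and Qs = 3·51 - 13 = 140.
Surplus = Qs - Qd = 140 - 12 = 128.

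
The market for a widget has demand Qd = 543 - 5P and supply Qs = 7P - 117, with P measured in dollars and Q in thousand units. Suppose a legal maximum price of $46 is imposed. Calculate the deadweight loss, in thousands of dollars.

In a free market, 543 - 5P = 7P - 117 gives the equilibrium P* = 55, Q* = 268.
Since 46 < 55, the ceiling is binding.
At P = 46: Qd = 543 - 5·46 = 313 and Qs = 7·46 - 117 = 205.
Quantity traded falls to 205. At Q = 205 the demand price is (543 - 205)/5 = 67.6 and the supply price is (117 + 205)/7 = 46.
Deadweight loss = ½ · (67.6 - 46) · (268 - 205) = ½ · 21.6 · 63 = 680.4.

680.4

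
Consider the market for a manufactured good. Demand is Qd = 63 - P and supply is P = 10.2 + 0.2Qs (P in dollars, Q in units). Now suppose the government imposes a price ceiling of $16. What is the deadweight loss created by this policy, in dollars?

Rearranging supply gives Qs = 5P - 51. In a free market, 63 - P = 5P - 51 gives the equilibrium P* = 19, Q* = 44.
Since 16 < 19, the ceiling is binding.
At P = 16: Qd = 63 - 16 = 47 and Qs = 5·16 - 51 = 29.
Quantity traded falls to 29. At Q = 29 the demand price is 63 - 29 = 34 and the supply price is (51 + 29)/5 = 16.
Deadweight loss = ½ · (34 - 16) · (44 - 29) = ½ · 18 · 15 = 135.

135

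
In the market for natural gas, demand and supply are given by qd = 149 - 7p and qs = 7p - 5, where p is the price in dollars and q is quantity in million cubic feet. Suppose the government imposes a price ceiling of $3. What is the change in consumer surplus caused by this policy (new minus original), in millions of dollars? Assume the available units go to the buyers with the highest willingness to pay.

Equilibrium: 149 - 7p = 7p - 5, so 154 = 14p and p* = 11, q* = 72.
Because the ceiling (3) lies below the market-clearing price, it is binding.
At p = 3: qd = 149 - 7·3 = 128 and qs = 7·3 - 5 = 16.
Consumer surplus without the control is ½ · (149/7 - 11) · 72 = 2592/7.
With the ceiling, 16 units are sold at 3 (assume they go to the highest-value buyers). The demand price at q = 16 is 19, so CS = ½ · [(149/7 - 3) + (19 - 3)] · 16 = 1920/7.
Change in consumer surplus = 1920/7 - 2592/7 = -96.

-96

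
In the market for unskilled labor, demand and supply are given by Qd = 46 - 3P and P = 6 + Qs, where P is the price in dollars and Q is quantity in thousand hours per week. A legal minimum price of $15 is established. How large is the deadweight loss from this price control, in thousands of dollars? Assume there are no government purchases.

24

Rearranging supply gives Qs = P - 6. Without the control the market clears where 46 - 3P = P - 6, i.e. P* = 13 and Q* = 7.
Since 15 > 13, the floor is binding.
At P = 15: Qd = 46 - 3·15 = 1 and Qs = 15 - 6 = 9.
Quantity traded falls to 1. At Q = 1 the demand price is (46 - 1)/3 = 15 and the supply price is 6 + 1 = 7.
Deadweight loss = ½ · (15 - 7) · (7 - 1) = ½ · 8 · 6 = 24.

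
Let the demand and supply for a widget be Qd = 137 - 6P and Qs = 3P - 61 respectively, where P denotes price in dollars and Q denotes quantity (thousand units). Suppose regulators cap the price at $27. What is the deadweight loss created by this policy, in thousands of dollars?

0

Equilibrium: 137 - 6P = 3P - 61, so 198 = 9P and P* = 22, Q* = 5.
Since 27 is above P* = 22, the ceiling does not bind and the free-market outcome prevails.
Since the control does not bind, no trades are prevented and deadweight loss is zero.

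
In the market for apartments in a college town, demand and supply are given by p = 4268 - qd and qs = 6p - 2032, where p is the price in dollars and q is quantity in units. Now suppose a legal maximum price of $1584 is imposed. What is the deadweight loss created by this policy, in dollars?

Rearranging demand gives qd = 4268 - p. Equilibrium: 4268 - p = 6p - 2032, so 6300 = 7p and p* = 900, q* = 3368.
The ceiling of 1584 is above the equilibrium price 900, so it is not binding; the market clears at p* = 900, q* = 3368.
Since the control does not bind, no trades are prevented and deadweight loss is zero.

0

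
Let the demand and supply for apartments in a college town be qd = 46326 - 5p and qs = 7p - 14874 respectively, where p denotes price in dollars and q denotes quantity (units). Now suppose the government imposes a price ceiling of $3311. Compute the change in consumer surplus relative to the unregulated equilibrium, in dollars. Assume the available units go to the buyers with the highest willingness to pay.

-828485.9

In a free market, 46326 - 5p = 7p - 14874 gives the equilibrium p* = 5100, q* = 20826.
The ceiling of 3311 is below the equilibrium price 5100, so it binds.
At p = 3311: qd = 46326 - 5·3311 = 29771 and qs = 7·3311 - 14874 = 8303.
Consumer surplus without the control is ½ · (9265.2 - 5100) · 20826 = 43372227.6.
With the ceiling, 8303 units are sold at 3311 (assume they go to the highest-value buyers). The demand price at q = 8303 is 7604.6, so CS = ½ · [(9265.2 - 3311) + (7604.6 - 3311)] · 8303 = 42543741.7.
Change in consumer surplus = 42543741.7 - 43372227.6 = -828485.9.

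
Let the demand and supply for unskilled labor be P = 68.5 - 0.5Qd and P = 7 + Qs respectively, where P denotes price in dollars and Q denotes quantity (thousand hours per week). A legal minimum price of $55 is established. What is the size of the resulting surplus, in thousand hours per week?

Rearranging demand gives Qd = 137 - 2P; rearranging supply gives Qs = P - 7. Without the control the market clears where 137 - 2P = P - 7, i.e. P* = 48 and Q* = 41.
The floor of 55 is above the equilibrium price 48, so it binds.
At P = 55: Qd = 137 - 2·55 = 27 and Qs = 55 - 7 = 48.
Surplus = Qs - Qd = 48 - 27 = 21.

21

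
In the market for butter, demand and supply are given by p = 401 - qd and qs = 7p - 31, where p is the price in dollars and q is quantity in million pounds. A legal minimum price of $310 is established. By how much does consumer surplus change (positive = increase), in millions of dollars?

Rearranging demand gives qd = 401 - p. Setting quantity demanded equal to quantity supplied, 401 - p = 7p - 31, gives p* = 54 and q* = 347.
Because the floor (310) lies above the market-clearing price, it is binding.
At p = 310: qd = 401 - 310 = 91 and qs = 7·310 - 31 = 2139.
Consumer surplus without the control is ½ · (401 - 54) · 347 = 60204.5.
With the floor, consumers buy 91 units at 310, so CS = ½ · (401 - 310) · 91 = 4140.5.
Change in consumer surplus = 4140.5 - 60204.5 = -56064.

-56064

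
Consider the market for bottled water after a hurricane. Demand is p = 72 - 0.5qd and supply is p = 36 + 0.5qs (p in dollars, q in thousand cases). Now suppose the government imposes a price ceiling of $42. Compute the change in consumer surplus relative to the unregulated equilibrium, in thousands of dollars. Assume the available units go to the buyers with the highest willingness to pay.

Rearranging demand gives qd = 144 - 2p; rearranging supply gives qs = 2p - 72. Setting quantity demanded equal to quantity supplied, 144 - 2p = 2p - 72, gives p* = 54 and q* = 36.
The ceiling of 42 is below the equilibrium price 54, so it binds.
At p = 42: qd = 144 - 2·42 = 60 and qs = 2·42 - 72 = 12.
Consumer surplus without the control is ½ · (72 - 54) · 36 = 324.
With the ceiling, 12 units are sold at 42 (assume they go to the highest-value buyers). The demand price at q = 12 is 66, so CS = ½ · [(72 - 42) + (66 - 42)] · 12 = 324.
Change in consumer surplus = 324 - 324 = 0.

0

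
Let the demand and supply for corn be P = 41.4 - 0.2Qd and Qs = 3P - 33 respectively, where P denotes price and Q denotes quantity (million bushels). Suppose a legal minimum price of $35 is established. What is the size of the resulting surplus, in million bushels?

40

Rearranging demand gives Qd = 207 - 5P. In a free market, 207 - 5P = 3P - 33 gives the equilibrium P* = 30, Q* = 57.
Since 35 > 30, the floor is binding.
At P = 35: Qd = 207 - 5·35 = 32 and Qs = 3·35 - 33 = 72.
Surplus = Qs - Qd = 72 - 32 = 40.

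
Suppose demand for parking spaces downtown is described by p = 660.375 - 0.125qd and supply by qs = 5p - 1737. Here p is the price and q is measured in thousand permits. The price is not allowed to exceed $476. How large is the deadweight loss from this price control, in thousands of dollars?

Rearranging demand gives qd = 5283 - 8p. Without the control the market clears where 5283 - 8p = 5p - 1737, i.e. p* = 540 and q* = 963.
Since 476 < 540, the ceiling is binding.
At p = 476: qd = 5283 - 8·476 = 1475 and qs = 5·476 - 1737 = 643.
Quantity traded falls to 643. At q = 643 the demand price is (5283 - 643)/8 = 580 and the supply price is (1737 + 643)/5 = 476.
Deadweight loss = ½ · (580 - 476) · (963 - 643) = ½ · 104 · 320 = 16640.

16640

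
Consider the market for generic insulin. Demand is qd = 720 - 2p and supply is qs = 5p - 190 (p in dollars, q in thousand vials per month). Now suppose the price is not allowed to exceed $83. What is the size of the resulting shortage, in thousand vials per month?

329

Without the control the market clears where 720 - 2p = 5p - 190, i.e. p* = 130 and q* = 460.
Because the ceiling (83) lies below the market-clearing price, it is binding.
At p = 83: qd = 720 - 2·83 = 554 and qs = 5·83 - 190 = 225.
Shortage = qd - qs = 554 - 225 = 329.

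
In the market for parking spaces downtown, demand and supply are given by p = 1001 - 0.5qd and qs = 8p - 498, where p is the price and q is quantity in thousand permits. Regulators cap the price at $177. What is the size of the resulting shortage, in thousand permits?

730

Rearranging demand gives qd = 2002 - 2p. In a free market, 2002 - 2p = 8p - 498 gives the equilibrium p* = 250, q* = 1502.
Because the ceiling (177) lies below the market-clearing price, it is binding.
At p = 177: qd = 2002 - 2·177 = 1648 and qs = 8·177 - 498 = 918.
Shortage = qd - qs = 1648 - 918 = 730.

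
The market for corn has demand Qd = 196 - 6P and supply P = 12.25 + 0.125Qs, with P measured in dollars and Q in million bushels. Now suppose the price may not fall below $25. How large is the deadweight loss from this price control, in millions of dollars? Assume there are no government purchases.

84

Rearranging supply gives Qs = 8P - 98. In a free market, 196 - 6P = 8P - 98 gives the equilibrium P* = 21, Q* = 70.
Since 25 > 21, the floor is binding.
At P = 25: Qd = 196 - 6·25 = 46 and Qs = 8·25 - 98 = 102.
Quantity traded falls to 46. At Q = 46 the demand price is (196 - 46)/6 = 25 and the supply price is (98 + 46)/8 = 18.
Deadweight loss = ½ · (25 - 18) · (70 - 46) = ½ · 7 · 24 = 84.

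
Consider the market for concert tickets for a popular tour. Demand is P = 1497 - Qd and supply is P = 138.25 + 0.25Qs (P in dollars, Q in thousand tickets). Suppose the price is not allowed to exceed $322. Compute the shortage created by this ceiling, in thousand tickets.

440

Rearranging demand gives Qd = 1497 - P; rearranging supply gives Qs = 4P - 553. Setting quantity demanded equal to quantity supplied, 1497 - P = 4P - 553, gives P* = 410 and Q* = 1087.
The ceiling of 322 is below the equilibrium price 410, so it binds.
At P = 322: Qd = 1497 - 322 = 1175 and Qs = 4·322 - 553 = 735.
Shortage = Qd - Qs = 1175 - 735 = 440.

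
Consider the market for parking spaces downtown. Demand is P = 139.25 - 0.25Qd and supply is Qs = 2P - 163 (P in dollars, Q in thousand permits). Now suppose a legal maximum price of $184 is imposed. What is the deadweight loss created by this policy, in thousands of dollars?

Rearranging demand gives Qd = 557 - 4P. Equilibrium: 557 - 4P = 2P - 163, so 720 = 6P and P* = 120, Q* = 77.
Since 184 is above P* = 120, the ceiling does not bind and the free-market outcome prevails.
Since the control does not bind, no trades are prevented and deadweight loss is zero.

0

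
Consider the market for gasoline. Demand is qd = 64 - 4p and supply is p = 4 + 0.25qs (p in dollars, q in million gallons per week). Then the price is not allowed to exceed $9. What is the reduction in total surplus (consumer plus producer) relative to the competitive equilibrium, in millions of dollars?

4

Rearranging supply gives qs = 4p - 16. Equilibrium: 64 - 4p = 4p - 16, so 80 = 8p and p* = 10, q* = 24.
Because the ceiling (9) lies below the market-clearing price, it is binding.
At p = 9: qd = 64 - 4·9 = 28 and qs = 4·9 - 16 = 20.
Quantity traded falls to 20. At q = 20 the demand price is (64 - 20)/4 = 11 and the supply price is (16 + 20)/4 = 9.
Deadweight loss = ½ · (11 - 9) · (24 - 20) = ½ · 2 · 4 = 4.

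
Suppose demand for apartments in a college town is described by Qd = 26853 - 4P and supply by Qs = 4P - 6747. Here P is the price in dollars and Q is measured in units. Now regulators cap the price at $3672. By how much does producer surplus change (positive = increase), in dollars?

Without the control the market clears where 26853 - 4P = 4P - 6747, i.e. P* = 4200 and Q* = 10053.
The ceiling of 3672 is below the equilibrium price 4200, so it binds.
At P = 3672: Qd = 26853 - 4·3672 = 12165 and Qs = 4·3672 - 6747 = 7941.
Producer surplus without the control is ½ · (4200 - 1686.75) · 10053 = 12632851.125.
With the ceiling, producers sell 7941 units at 3672, so PS = ½ · (3672 - 1686.75) · 7941 = 7882435.125.
Change in producer surplus = 7882435.125 - 12632851.125 = -4750416.

-4750416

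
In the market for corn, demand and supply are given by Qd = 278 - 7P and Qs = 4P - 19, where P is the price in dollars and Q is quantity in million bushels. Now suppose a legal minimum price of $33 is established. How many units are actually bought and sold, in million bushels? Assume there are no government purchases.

47

Without the control the market clears where 278 - 7P = 4P - 19, i.e. P* = 27 and Q* = 89.
The floor of 33 is above the equilibrium price 27, so it binds.
At P = 33: Qd = 278 - 7·33 = 47 and Qs = 4·33 - 19 = 113.
The quantity actually transacted is the short side, demand: 47.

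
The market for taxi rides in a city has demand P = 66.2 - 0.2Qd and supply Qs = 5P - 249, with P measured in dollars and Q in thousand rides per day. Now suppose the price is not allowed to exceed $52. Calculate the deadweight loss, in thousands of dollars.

Rearranging demand gives Qd = 331 - 5P. In a free market, 331 - 5P = 5P - 249 gives the equilibrium P* = 58, Q* = 41.
Since 52 < 58, the ceiling is binding.
At P = 52: Qd = 331 - 5·52 = 71 and Qs = 5·52 - 249 = 11.
Quantity traded falls to 11. At Q = 11 the demand price is (331 - 11)/5 = 64 and the supply price is (249 + 11)/5 = 52.
Deadweight loss = ½ · (64 - 52) · (41 - 11) = ½ · 12 · 30 = 180.

180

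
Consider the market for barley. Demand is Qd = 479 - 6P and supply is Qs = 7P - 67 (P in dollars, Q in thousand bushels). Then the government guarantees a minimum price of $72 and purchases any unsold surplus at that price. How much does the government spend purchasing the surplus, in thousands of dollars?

28080

In a free market, 479 - 6P = 7P - 67 gives the equilibrium P* = 42, Q* = 227.
Since 72 > 42, the floor is binding.
At P = 72: Qd = 479 - 6·72 = 47 and Qs = 7·72 - 67 = 437.
Surplus = Qs - Qd = 390.
Government expenditure = surplus × support price = 390 × 72 = 28080.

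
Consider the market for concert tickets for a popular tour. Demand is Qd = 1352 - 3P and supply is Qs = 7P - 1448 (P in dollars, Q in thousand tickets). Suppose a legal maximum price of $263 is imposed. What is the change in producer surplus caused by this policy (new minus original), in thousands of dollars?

In a free market, 1352 - 3P = 7P - 1448 gives the equilibrium P* = 280, Q* = 512.
Because the ceiling (263) lies below the market-clearing price, it is binding.
At P = 263: Qd = 1352 - 3·263 = 563 and Qs = 7·263 - 1448 = 393.
Producer surplus without the control is ½ · (280 - 1448/7) · 512 = 131072/7.
With the ceiling, producers sell 393 units at 263, so PS = ½ · (263 - 1448/7) · 393 = 154449/14.
Change in producer surplus = 154449/14 - 131072/7 = -7692.5.

-7692.5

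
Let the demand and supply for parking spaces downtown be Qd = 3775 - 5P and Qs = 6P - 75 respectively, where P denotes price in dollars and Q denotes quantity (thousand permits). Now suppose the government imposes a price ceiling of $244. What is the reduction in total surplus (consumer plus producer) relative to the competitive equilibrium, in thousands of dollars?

74157.6

In a free market, 3775 - 5P = 6P - 75 gives the equilibrium P* = 350, Q* = 2025.
Because the ceiling (244) lies below the market-clearing price, it is binding.
At P = 244: Qd = 3775 - 5·244 = 2555 and Qs = 6·244 - 75 = 1389.
Quantity traded falls to 1389. At Q = 1389 the demand price is (3775 - 1389)/5 = 477.2 and the supply price is (75 + 1389)/6 = 244.
Deadweight loss = ½ · (477.2 - 244) · (2025 - 1389) = ½ · 233.2 · 636 = 74157.6.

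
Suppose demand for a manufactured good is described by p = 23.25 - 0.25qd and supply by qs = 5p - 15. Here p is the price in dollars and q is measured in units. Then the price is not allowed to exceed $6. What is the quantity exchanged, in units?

15

Rearranging demand gives qd = 93 - 4p. In a free market, 93 - 4p = 5p - 15 gives the equilibrium p* = 12, q* = 45.
The ceiling of 6 is below the equilibrium price 12, so it binds.
At p = 6: qd = 93 - 4·6 = 69 and qs = 5·6 - 15 = 15.
The quantity actually transacted is the short side, supply: 15.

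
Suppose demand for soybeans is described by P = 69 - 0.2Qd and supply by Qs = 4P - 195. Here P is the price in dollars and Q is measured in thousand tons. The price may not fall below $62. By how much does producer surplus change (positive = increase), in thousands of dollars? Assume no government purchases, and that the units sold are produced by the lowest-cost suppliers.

57.5

Rearranging demand gives Qd = 345 - 5P. Equilibrium: 345 - 5P = 4P - 195, so 540 = 9P and P* = 60, Q* = 45.
Because the floor (62) lies above the market-clearing price, it is binding.
At P = 62: Qd = 345 - 5·62 = 35 and Qs = 4·62 - 195 = 53.
Producer surplus without the control is ½ · (60 - 48.75) · 45 = 253.125.
With the floor, 35 units are sold at 62. The supply price at Q = 35 is 57.5, so PS = ½ · [(62 - 48.75) + (62 - 57.5)] · 35 = 310.625.
Change in producer surplus = 310.625 - 253.125 = 57.5.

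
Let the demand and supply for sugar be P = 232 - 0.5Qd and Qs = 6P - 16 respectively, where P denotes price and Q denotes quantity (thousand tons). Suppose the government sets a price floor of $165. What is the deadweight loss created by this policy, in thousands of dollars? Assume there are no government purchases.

14700

Rearranging demand gives Qd = 464 - 2P. Setting quantity demanded equal to quantity supplied, 464 - 2P = 6P - 16, gives P* = 60 and Q* = 344.
Since 165 > 60, the floor is binding.
At P = 165: Qd = 464 - 2·165 = 134 and Qs = 6·165 - 16 = 974.
Quantity traded falls to 134. At Q = 134 the demand price is (464 - 134)/2 = 165 and the supply price is (16 + 134)/6 = 25.
Deadweight loss = ½ · (165 - 25) · (344 - 134) = ½ · 140 · 210 = 14700.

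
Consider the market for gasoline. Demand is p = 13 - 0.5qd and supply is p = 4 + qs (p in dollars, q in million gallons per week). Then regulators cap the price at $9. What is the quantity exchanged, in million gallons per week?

5

Rearranging demand gives qd = 26 - 2p; rearranging supply gives qs = p - 4. Without the control the market clears where 26 - 2p = p - 4, i.e. p* = 10 and q* = 6.
Because the ceiling (9) lies below the market-clearing price, it is binding.
At p = 9: qd = 26 - 2·9 = 8 and qs = 9 - 4 = 5.
The quantity actually transacted is the short side, supply: 5.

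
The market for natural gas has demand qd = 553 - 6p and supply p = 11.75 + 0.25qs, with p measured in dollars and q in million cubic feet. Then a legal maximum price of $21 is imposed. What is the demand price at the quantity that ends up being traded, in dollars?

Rearranging supply gives qs = 4p - 47. Setting quantity demanded equal to quantity supplied, 553 - 6p = 4p - 47, gives p* = 60 and q* = 193.
Because the ceiling (21) lies below the market-clearing price, it is binding.
At p = 21: qd = 553 - 6·21 = 427 and qs = 4·21 - 47 = 37.
Only 37 units reach the market. On the demand curve, the marginal buyer's willingness to pay at q = 37 is (553 - 37)/6 = 86.

86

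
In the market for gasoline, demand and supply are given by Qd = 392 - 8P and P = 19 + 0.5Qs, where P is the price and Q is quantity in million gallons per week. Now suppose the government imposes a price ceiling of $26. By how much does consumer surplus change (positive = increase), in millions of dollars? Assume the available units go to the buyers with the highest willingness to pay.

Rearranging supply gives Qs = 2P - 38. Equilibrium: 392 - 8P = 2P - 38, so 430 = 10P and P* = 43, Q* = 48.
The ceiling of 26 is below the equilibrium price 43, so it binds.
At P = 26: Qd = 392 - 8·26 = 184 and Qs = 2·26 - 38 = 14.
Consumer surplus without the control is ½ · (49 - 43) · 48 = 144.
With the ceiling, 14 units are sold at 26 (assume they go to the highest-value buyers). The demand price at Q = 14 is 47.25, so CS = ½ · [(49 - 26) + (47.25 - 26)] · 14 = 309.75.
Change in consumer surplus = 309.75 - 144 = 165.75.

165.75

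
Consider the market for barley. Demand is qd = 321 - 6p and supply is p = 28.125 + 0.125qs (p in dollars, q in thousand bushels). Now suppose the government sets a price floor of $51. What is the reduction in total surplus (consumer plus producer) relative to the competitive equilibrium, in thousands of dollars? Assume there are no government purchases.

Rearranging supply gives qs = 8p - 225. In a free market, 321 - 6p = 8p - 225 gives the equilibrium p* = 39, q* = 87.
Because the floor (51) lies above the market-clearing price, it is binding.
At p = 51: qd = 321 - 6·51 = 15 and qs = 8·51 - 225 = 183.
Quantity traded falls to 15. At q = 15 the demand price is (321 - 15)/6 = 51 and the supply price is (225 + 15)/8 = 30.
Deadweight loss = ½ · (51 - 30) · (87 - 15) = ½ · 21 · 72 = 756.

756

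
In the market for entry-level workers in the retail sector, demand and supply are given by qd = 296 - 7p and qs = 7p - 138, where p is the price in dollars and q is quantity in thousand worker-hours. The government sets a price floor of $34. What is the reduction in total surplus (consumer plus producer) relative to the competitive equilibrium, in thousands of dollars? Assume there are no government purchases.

In a free market, 296 - 7p = 7p - 138 gives the equilibrium p* = 31, q* = 79.
Since 34 > 31, the floor is binding.
At p = 34: qd = 296 - 7·34 = 58 and qs = 7·34 - 138 = 100.
Quantity traded falls to 58. At q = 58 the demand price is (296 - 58)/7 = 34 and the supply price is (138 + 58)/7 = 28.
Deadweight loss = ½ · (34 - 28) · (79 - 58) = ½ · 6 · 21 = 63.

63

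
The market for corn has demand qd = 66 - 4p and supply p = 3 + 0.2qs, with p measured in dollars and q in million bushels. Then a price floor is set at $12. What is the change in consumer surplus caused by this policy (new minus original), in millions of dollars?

Rearranging supply gives qs = 5p - 15. Without the control the market clears where 66 - 4p = 5p - 15, i.e. p* = 9 and q* = 30.
Since 12 > 9, the floor is binding.
At p = 12: qd = 66 - 4·12 = 18 and qs = 5·12 - 15 = 45.
Consumer surplus without the control is ½ · (16.5 - 9) · 30 = 112.5.
With the floor, consumers buy 18 units at 12, so CS = ½ · (16.5 - 12) · 18 = 40.5.
Change in consumer surplus = 40.5 - 112.5 = -72.

-72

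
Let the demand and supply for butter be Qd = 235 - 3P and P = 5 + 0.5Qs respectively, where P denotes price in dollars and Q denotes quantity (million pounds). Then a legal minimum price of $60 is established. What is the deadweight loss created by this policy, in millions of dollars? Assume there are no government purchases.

453.75

Rearranging supply gives Qs = 2P - 10. Setting quantity demanded equal to quantity supplied, 235 - 3P = 2P - 10, gives P* = 49 and Q* = 88.
Since 60 > 49, the floor is binding.
At P = 60: Qd = 235 - 3·60 = 55 and Qs = 2·60 - 10 = 110.
Quantity traded falls to 55. At Q = 55 the demand price is (235 - 55)/3 = 60 and the supply price is (10 + 55)/2 = 32.5.
Deadweight loss = ½ · (60 - 32.5) · (88 - 55) = ½ · 27.5 · 33 = 453.75.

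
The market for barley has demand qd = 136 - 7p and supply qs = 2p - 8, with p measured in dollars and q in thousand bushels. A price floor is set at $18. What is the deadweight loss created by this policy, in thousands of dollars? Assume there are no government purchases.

63

Without the control the market clears where 136 - 7p = 2p - 8, i.e. p* = 16 and q* = 24.
The floor of 18 is above the equilibrium price 16, so it binds.
At p = 18: qd = 136 - 7·18 = 10 and qs = 2·18 - 8 = 28.
Quantity traded falls to 10. At q = 10 the demand price is (136 - 10)/7 = 18 and the supply price is (8 + 10)/2 = 9.
Deadweight loss = ½ · (18 - 9) · (24 - 10) = ½ · 9 · 14 = 63.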